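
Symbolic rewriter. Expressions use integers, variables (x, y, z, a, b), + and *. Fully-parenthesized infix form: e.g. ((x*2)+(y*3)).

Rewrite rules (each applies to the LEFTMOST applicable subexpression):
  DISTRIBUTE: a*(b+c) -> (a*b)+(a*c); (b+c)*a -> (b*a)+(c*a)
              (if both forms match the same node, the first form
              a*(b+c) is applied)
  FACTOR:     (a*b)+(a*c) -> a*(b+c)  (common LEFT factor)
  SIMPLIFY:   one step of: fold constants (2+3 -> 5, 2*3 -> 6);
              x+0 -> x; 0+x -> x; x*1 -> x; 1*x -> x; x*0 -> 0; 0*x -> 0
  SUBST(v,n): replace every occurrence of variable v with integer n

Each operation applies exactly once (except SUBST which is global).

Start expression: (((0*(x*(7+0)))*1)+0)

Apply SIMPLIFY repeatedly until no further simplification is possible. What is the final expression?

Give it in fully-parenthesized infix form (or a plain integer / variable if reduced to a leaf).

Answer: 0

Derivation:
Start: (((0*(x*(7+0)))*1)+0)
Step 1: at root: (((0*(x*(7+0)))*1)+0) -> ((0*(x*(7+0)))*1); overall: (((0*(x*(7+0)))*1)+0) -> ((0*(x*(7+0)))*1)
Step 2: at root: ((0*(x*(7+0)))*1) -> (0*(x*(7+0))); overall: ((0*(x*(7+0)))*1) -> (0*(x*(7+0)))
Step 3: at root: (0*(x*(7+0))) -> 0; overall: (0*(x*(7+0))) -> 0
Fixed point: 0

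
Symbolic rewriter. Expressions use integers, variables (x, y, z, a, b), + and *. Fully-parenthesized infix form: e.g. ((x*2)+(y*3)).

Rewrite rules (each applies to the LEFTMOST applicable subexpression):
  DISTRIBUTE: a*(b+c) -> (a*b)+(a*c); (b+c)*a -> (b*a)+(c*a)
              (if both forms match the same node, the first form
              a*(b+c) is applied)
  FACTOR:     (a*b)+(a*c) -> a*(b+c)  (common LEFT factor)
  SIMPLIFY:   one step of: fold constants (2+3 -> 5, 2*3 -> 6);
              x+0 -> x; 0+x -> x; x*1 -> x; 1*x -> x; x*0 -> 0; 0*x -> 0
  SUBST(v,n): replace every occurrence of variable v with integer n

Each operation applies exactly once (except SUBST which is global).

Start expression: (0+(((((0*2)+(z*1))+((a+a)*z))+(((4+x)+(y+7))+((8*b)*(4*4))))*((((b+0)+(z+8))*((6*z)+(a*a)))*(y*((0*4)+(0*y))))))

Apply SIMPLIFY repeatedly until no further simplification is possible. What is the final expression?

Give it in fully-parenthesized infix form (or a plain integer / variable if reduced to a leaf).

Start: (0+(((((0*2)+(z*1))+((a+a)*z))+(((4+x)+(y+7))+((8*b)*(4*4))))*((((b+0)+(z+8))*((6*z)+(a*a)))*(y*((0*4)+(0*y))))))
Step 1: at root: (0+(((((0*2)+(z*1))+((a+a)*z))+(((4+x)+(y+7))+((8*b)*(4*4))))*((((b+0)+(z+8))*((6*z)+(a*a)))*(y*((0*4)+(0*y)))))) -> (((((0*2)+(z*1))+((a+a)*z))+(((4+x)+(y+7))+((8*b)*(4*4))))*((((b+0)+(z+8))*((6*z)+(a*a)))*(y*((0*4)+(0*y))))); overall: (0+(((((0*2)+(z*1))+((a+a)*z))+(((4+x)+(y+7))+((8*b)*(4*4))))*((((b+0)+(z+8))*((6*z)+(a*a)))*(y*((0*4)+(0*y)))))) -> (((((0*2)+(z*1))+((a+a)*z))+(((4+x)+(y+7))+((8*b)*(4*4))))*((((b+0)+(z+8))*((6*z)+(a*a)))*(y*((0*4)+(0*y)))))
Step 2: at LLLL: (0*2) -> 0; overall: (((((0*2)+(z*1))+((a+a)*z))+(((4+x)+(y+7))+((8*b)*(4*4))))*((((b+0)+(z+8))*((6*z)+(a*a)))*(y*((0*4)+(0*y))))) -> ((((0+(z*1))+((a+a)*z))+(((4+x)+(y+7))+((8*b)*(4*4))))*((((b+0)+(z+8))*((6*z)+(a*a)))*(y*((0*4)+(0*y)))))
Step 3: at LLL: (0+(z*1)) -> (z*1); overall: ((((0+(z*1))+((a+a)*z))+(((4+x)+(y+7))+((8*b)*(4*4))))*((((b+0)+(z+8))*((6*z)+(a*a)))*(y*((0*4)+(0*y))))) -> ((((z*1)+((a+a)*z))+(((4+x)+(y+7))+((8*b)*(4*4))))*((((b+0)+(z+8))*((6*z)+(a*a)))*(y*((0*4)+(0*y)))))
Step 4: at LLL: (z*1) -> z; overall: ((((z*1)+((a+a)*z))+(((4+x)+(y+7))+((8*b)*(4*4))))*((((b+0)+(z+8))*((6*z)+(a*a)))*(y*((0*4)+(0*y))))) -> (((z+((a+a)*z))+(((4+x)+(y+7))+((8*b)*(4*4))))*((((b+0)+(z+8))*((6*z)+(a*a)))*(y*((0*4)+(0*y)))))
Step 5: at LRRR: (4*4) -> 16; overall: (((z+((a+a)*z))+(((4+x)+(y+7))+((8*b)*(4*4))))*((((b+0)+(z+8))*((6*z)+(a*a)))*(y*((0*4)+(0*y))))) -> (((z+((a+a)*z))+(((4+x)+(y+7))+((8*b)*16)))*((((b+0)+(z+8))*((6*z)+(a*a)))*(y*((0*4)+(0*y)))))
Step 6: at RLLL: (b+0) -> b; overall: (((z+((a+a)*z))+(((4+x)+(y+7))+((8*b)*16)))*((((b+0)+(z+8))*((6*z)+(a*a)))*(y*((0*4)+(0*y))))) -> (((z+((a+a)*z))+(((4+x)+(y+7))+((8*b)*16)))*(((b+(z+8))*((6*z)+(a*a)))*(y*((0*4)+(0*y)))))
Step 7: at RRRL: (0*4) -> 0; overall: (((z+((a+a)*z))+(((4+x)+(y+7))+((8*b)*16)))*(((b+(z+8))*((6*z)+(a*a)))*(y*((0*4)+(0*y))))) -> (((z+((a+a)*z))+(((4+x)+(y+7))+((8*b)*16)))*(((b+(z+8))*((6*z)+(a*a)))*(y*(0+(0*y)))))
Step 8: at RRR: (0+(0*y)) -> (0*y); overall: (((z+((a+a)*z))+(((4+x)+(y+7))+((8*b)*16)))*(((b+(z+8))*((6*z)+(a*a)))*(y*(0+(0*y))))) -> (((z+((a+a)*z))+(((4+x)+(y+7))+((8*b)*16)))*(((b+(z+8))*((6*z)+(a*a)))*(y*(0*y))))
Step 9: at RRR: (0*y) -> 0; overall: (((z+((a+a)*z))+(((4+x)+(y+7))+((8*b)*16)))*(((b+(z+8))*((6*z)+(a*a)))*(y*(0*y)))) -> (((z+((a+a)*z))+(((4+x)+(y+7))+((8*b)*16)))*(((b+(z+8))*((6*z)+(a*a)))*(y*0)))
Step 10: at RR: (y*0) -> 0; overall: (((z+((a+a)*z))+(((4+x)+(y+7))+((8*b)*16)))*(((b+(z+8))*((6*z)+(a*a)))*(y*0))) -> (((z+((a+a)*z))+(((4+x)+(y+7))+((8*b)*16)))*(((b+(z+8))*((6*z)+(a*a)))*0))
Step 11: at R: (((b+(z+8))*((6*z)+(a*a)))*0) -> 0; overall: (((z+((a+a)*z))+(((4+x)+(y+7))+((8*b)*16)))*(((b+(z+8))*((6*z)+(a*a)))*0)) -> (((z+((a+a)*z))+(((4+x)+(y+7))+((8*b)*16)))*0)
Step 12: at root: (((z+((a+a)*z))+(((4+x)+(y+7))+((8*b)*16)))*0) -> 0; overall: (((z+((a+a)*z))+(((4+x)+(y+7))+((8*b)*16)))*0) -> 0
Fixed point: 0

Answer: 0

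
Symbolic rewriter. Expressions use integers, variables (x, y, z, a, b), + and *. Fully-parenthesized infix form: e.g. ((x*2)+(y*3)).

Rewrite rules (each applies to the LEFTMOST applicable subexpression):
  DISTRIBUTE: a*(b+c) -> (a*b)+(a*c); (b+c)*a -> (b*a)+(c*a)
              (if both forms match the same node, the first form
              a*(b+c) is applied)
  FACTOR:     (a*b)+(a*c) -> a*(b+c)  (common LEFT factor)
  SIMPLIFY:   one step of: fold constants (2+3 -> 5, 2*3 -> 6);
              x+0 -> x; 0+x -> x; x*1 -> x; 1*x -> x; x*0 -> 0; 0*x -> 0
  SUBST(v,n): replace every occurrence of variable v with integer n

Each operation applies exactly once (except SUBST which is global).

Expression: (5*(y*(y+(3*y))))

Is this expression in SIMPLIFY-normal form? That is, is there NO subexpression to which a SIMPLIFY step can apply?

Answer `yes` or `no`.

Expression: (5*(y*(y+(3*y))))
Scanning for simplifiable subexpressions (pre-order)...
  at root: (5*(y*(y+(3*y)))) (not simplifiable)
  at R: (y*(y+(3*y))) (not simplifiable)
  at RR: (y+(3*y)) (not simplifiable)
  at RRR: (3*y) (not simplifiable)
Result: no simplifiable subexpression found -> normal form.

Answer: yes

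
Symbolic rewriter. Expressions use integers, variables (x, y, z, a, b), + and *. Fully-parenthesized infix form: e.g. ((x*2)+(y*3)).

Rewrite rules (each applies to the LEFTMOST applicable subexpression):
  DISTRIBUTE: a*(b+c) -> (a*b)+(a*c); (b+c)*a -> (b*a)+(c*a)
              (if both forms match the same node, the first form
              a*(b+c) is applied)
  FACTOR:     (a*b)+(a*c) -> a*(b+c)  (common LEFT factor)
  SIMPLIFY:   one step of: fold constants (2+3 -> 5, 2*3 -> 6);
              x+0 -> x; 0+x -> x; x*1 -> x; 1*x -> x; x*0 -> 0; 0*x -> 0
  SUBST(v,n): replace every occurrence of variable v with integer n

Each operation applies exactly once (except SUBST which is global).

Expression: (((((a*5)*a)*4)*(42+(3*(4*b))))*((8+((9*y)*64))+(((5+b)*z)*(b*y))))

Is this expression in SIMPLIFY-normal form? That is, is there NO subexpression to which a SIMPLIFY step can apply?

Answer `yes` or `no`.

Expression: (((((a*5)*a)*4)*(42+(3*(4*b))))*((8+((9*y)*64))+(((5+b)*z)*(b*y))))
Scanning for simplifiable subexpressions (pre-order)...
  at root: (((((a*5)*a)*4)*(42+(3*(4*b))))*((8+((9*y)*64))+(((5+b)*z)*(b*y)))) (not simplifiable)
  at L: ((((a*5)*a)*4)*(42+(3*(4*b)))) (not simplifiable)
  at LL: (((a*5)*a)*4) (not simplifiable)
  at LLL: ((a*5)*a) (not simplifiable)
  at LLLL: (a*5) (not simplifiable)
  at LR: (42+(3*(4*b))) (not simplifiable)
  at LRR: (3*(4*b)) (not simplifiable)
  at LRRR: (4*b) (not simplifiable)
  at R: ((8+((9*y)*64))+(((5+b)*z)*(b*y))) (not simplifiable)
  at RL: (8+((9*y)*64)) (not simplifiable)
  at RLR: ((9*y)*64) (not simplifiable)
  at RLRL: (9*y) (not simplifiable)
  at RR: (((5+b)*z)*(b*y)) (not simplifiable)
  at RRL: ((5+b)*z) (not simplifiable)
  at RRLL: (5+b) (not simplifiable)
  at RRR: (b*y) (not simplifiable)
Result: no simplifiable subexpression found -> normal form.

Answer: yes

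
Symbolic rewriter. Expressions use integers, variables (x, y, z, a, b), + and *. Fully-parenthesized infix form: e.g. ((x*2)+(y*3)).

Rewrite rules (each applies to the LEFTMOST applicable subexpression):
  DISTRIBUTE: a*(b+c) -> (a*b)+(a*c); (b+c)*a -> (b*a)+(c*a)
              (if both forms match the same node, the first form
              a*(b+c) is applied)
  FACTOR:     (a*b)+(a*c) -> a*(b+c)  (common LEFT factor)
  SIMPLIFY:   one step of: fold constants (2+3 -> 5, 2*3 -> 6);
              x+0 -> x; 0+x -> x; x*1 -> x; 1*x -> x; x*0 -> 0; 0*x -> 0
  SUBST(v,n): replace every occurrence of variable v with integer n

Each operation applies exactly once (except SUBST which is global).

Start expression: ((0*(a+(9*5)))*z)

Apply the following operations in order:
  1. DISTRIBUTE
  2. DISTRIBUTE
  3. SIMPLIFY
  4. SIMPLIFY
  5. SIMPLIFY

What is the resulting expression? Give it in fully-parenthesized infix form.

Answer: ((0*(9*5))*z)

Derivation:
Start: ((0*(a+(9*5)))*z)
Apply DISTRIBUTE at L (target: (0*(a+(9*5)))): ((0*(a+(9*5)))*z) -> (((0*a)+(0*(9*5)))*z)
Apply DISTRIBUTE at root (target: (((0*a)+(0*(9*5)))*z)): (((0*a)+(0*(9*5)))*z) -> (((0*a)*z)+((0*(9*5))*z))
Apply SIMPLIFY at LL (target: (0*a)): (((0*a)*z)+((0*(9*5))*z)) -> ((0*z)+((0*(9*5))*z))
Apply SIMPLIFY at L (target: (0*z)): ((0*z)+((0*(9*5))*z)) -> (0+((0*(9*5))*z))
Apply SIMPLIFY at root (target: (0+((0*(9*5))*z))): (0+((0*(9*5))*z)) -> ((0*(9*5))*z)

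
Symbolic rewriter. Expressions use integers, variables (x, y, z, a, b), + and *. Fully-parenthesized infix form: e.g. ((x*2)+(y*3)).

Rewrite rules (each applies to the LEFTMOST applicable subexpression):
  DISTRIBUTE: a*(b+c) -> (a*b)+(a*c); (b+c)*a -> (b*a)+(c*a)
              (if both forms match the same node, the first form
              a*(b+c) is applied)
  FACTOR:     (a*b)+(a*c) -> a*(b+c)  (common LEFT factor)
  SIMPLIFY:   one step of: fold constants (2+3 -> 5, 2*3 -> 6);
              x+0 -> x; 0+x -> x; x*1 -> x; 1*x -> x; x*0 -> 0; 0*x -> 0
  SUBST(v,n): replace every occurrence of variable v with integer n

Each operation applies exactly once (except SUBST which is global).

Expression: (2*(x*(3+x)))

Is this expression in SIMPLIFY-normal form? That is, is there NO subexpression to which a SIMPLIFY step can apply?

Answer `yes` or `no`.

Expression: (2*(x*(3+x)))
Scanning for simplifiable subexpressions (pre-order)...
  at root: (2*(x*(3+x))) (not simplifiable)
  at R: (x*(3+x)) (not simplifiable)
  at RR: (3+x) (not simplifiable)
Result: no simplifiable subexpression found -> normal form.

Answer: yes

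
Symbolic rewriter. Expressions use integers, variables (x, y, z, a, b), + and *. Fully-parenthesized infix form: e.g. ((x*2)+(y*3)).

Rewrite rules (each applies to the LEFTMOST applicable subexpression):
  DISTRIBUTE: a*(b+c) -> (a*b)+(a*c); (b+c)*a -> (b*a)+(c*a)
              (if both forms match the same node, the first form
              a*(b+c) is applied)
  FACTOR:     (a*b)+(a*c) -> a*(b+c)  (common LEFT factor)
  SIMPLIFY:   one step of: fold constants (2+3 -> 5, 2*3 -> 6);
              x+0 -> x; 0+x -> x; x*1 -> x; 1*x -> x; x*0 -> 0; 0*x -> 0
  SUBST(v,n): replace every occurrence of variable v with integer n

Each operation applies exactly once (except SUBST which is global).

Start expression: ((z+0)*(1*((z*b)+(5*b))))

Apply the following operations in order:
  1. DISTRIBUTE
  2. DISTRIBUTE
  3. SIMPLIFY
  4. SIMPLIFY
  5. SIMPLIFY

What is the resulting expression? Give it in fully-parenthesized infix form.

Start: ((z+0)*(1*((z*b)+(5*b))))
Apply DISTRIBUTE at root (target: ((z+0)*(1*((z*b)+(5*b))))): ((z+0)*(1*((z*b)+(5*b)))) -> ((z*(1*((z*b)+(5*b))))+(0*(1*((z*b)+(5*b)))))
Apply DISTRIBUTE at LR (target: (1*((z*b)+(5*b)))): ((z*(1*((z*b)+(5*b))))+(0*(1*((z*b)+(5*b))))) -> ((z*((1*(z*b))+(1*(5*b))))+(0*(1*((z*b)+(5*b)))))
Apply SIMPLIFY at LRL (target: (1*(z*b))): ((z*((1*(z*b))+(1*(5*b))))+(0*(1*((z*b)+(5*b))))) -> ((z*((z*b)+(1*(5*b))))+(0*(1*((z*b)+(5*b)))))
Apply SIMPLIFY at LRR (target: (1*(5*b))): ((z*((z*b)+(1*(5*b))))+(0*(1*((z*b)+(5*b))))) -> ((z*((z*b)+(5*b)))+(0*(1*((z*b)+(5*b)))))
Apply SIMPLIFY at R (target: (0*(1*((z*b)+(5*b))))): ((z*((z*b)+(5*b)))+(0*(1*((z*b)+(5*b))))) -> ((z*((z*b)+(5*b)))+0)

Answer: ((z*((z*b)+(5*b)))+0)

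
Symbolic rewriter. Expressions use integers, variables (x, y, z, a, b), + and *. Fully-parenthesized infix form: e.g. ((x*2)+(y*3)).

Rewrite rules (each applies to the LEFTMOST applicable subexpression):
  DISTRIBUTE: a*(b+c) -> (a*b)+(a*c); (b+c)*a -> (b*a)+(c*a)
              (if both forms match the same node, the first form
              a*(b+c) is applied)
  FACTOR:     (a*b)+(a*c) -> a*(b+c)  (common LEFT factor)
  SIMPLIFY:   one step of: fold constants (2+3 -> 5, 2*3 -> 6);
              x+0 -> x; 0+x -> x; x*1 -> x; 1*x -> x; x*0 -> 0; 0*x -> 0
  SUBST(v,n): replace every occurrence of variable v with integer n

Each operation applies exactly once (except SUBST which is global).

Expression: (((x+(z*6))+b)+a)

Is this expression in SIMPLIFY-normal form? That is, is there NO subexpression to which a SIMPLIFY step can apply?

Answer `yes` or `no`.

Expression: (((x+(z*6))+b)+a)
Scanning for simplifiable subexpressions (pre-order)...
  at root: (((x+(z*6))+b)+a) (not simplifiable)
  at L: ((x+(z*6))+b) (not simplifiable)
  at LL: (x+(z*6)) (not simplifiable)
  at LLR: (z*6) (not simplifiable)
Result: no simplifiable subexpression found -> normal form.

Answer: yes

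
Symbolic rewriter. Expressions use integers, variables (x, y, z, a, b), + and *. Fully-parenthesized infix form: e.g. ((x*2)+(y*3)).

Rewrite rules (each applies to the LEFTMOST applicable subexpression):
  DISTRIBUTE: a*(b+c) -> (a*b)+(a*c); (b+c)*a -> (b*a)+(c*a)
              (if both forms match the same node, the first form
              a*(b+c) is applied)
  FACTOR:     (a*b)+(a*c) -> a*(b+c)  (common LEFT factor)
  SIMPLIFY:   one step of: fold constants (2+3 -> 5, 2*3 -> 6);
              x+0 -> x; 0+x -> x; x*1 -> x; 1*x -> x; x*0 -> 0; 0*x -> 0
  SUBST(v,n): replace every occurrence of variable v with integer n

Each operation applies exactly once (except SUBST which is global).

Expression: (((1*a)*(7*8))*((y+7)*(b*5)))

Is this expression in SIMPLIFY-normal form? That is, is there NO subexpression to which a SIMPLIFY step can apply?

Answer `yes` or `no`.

Answer: no

Derivation:
Expression: (((1*a)*(7*8))*((y+7)*(b*5)))
Scanning for simplifiable subexpressions (pre-order)...
  at root: (((1*a)*(7*8))*((y+7)*(b*5))) (not simplifiable)
  at L: ((1*a)*(7*8)) (not simplifiable)
  at LL: (1*a) (SIMPLIFIABLE)
  at LR: (7*8) (SIMPLIFIABLE)
  at R: ((y+7)*(b*5)) (not simplifiable)
  at RL: (y+7) (not simplifiable)
  at RR: (b*5) (not simplifiable)
Found simplifiable subexpr at path LL: (1*a)
One SIMPLIFY step would give: ((a*(7*8))*((y+7)*(b*5)))
-> NOT in normal form.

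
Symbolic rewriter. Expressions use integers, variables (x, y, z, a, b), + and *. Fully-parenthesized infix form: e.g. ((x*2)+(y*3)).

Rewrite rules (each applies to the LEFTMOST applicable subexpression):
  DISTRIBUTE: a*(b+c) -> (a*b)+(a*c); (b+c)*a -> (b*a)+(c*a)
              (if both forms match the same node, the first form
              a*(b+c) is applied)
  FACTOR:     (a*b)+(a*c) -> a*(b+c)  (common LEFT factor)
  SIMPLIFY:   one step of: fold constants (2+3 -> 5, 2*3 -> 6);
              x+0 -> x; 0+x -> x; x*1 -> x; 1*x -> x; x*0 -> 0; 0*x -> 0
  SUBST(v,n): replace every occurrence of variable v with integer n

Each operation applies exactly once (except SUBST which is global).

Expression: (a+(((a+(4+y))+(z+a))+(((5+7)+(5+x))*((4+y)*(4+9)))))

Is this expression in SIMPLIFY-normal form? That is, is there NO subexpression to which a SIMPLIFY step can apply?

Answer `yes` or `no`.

Expression: (a+(((a+(4+y))+(z+a))+(((5+7)+(5+x))*((4+y)*(4+9)))))
Scanning for simplifiable subexpressions (pre-order)...
  at root: (a+(((a+(4+y))+(z+a))+(((5+7)+(5+x))*((4+y)*(4+9))))) (not simplifiable)
  at R: (((a+(4+y))+(z+a))+(((5+7)+(5+x))*((4+y)*(4+9)))) (not simplifiable)
  at RL: ((a+(4+y))+(z+a)) (not simplifiable)
  at RLL: (a+(4+y)) (not simplifiable)
  at RLLR: (4+y) (not simplifiable)
  at RLR: (z+a) (not simplifiable)
  at RR: (((5+7)+(5+x))*((4+y)*(4+9))) (not simplifiable)
  at RRL: ((5+7)+(5+x)) (not simplifiable)
  at RRLL: (5+7) (SIMPLIFIABLE)
  at RRLR: (5+x) (not simplifiable)
  at RRR: ((4+y)*(4+9)) (not simplifiable)
  at RRRL: (4+y) (not simplifiable)
  at RRRR: (4+9) (SIMPLIFIABLE)
Found simplifiable subexpr at path RRLL: (5+7)
One SIMPLIFY step would give: (a+(((a+(4+y))+(z+a))+((12+(5+x))*((4+y)*(4+9)))))
-> NOT in normal form.

Answer: no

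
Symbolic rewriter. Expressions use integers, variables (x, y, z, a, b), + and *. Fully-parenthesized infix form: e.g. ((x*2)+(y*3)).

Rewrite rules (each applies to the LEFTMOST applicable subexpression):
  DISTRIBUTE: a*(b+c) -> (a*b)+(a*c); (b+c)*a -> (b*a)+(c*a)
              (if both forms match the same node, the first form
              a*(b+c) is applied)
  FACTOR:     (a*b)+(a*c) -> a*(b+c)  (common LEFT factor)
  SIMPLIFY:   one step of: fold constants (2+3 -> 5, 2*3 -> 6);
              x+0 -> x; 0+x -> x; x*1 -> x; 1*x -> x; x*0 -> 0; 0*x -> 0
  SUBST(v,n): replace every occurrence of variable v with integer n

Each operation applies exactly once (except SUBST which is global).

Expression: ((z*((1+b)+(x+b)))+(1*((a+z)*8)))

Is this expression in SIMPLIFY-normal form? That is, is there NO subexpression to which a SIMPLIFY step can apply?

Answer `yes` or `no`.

Answer: no

Derivation:
Expression: ((z*((1+b)+(x+b)))+(1*((a+z)*8)))
Scanning for simplifiable subexpressions (pre-order)...
  at root: ((z*((1+b)+(x+b)))+(1*((a+z)*8))) (not simplifiable)
  at L: (z*((1+b)+(x+b))) (not simplifiable)
  at LR: ((1+b)+(x+b)) (not simplifiable)
  at LRL: (1+b) (not simplifiable)
  at LRR: (x+b) (not simplifiable)
  at R: (1*((a+z)*8)) (SIMPLIFIABLE)
  at RR: ((a+z)*8) (not simplifiable)
  at RRL: (a+z) (not simplifiable)
Found simplifiable subexpr at path R: (1*((a+z)*8))
One SIMPLIFY step would give: ((z*((1+b)+(x+b)))+((a+z)*8))
-> NOT in normal form.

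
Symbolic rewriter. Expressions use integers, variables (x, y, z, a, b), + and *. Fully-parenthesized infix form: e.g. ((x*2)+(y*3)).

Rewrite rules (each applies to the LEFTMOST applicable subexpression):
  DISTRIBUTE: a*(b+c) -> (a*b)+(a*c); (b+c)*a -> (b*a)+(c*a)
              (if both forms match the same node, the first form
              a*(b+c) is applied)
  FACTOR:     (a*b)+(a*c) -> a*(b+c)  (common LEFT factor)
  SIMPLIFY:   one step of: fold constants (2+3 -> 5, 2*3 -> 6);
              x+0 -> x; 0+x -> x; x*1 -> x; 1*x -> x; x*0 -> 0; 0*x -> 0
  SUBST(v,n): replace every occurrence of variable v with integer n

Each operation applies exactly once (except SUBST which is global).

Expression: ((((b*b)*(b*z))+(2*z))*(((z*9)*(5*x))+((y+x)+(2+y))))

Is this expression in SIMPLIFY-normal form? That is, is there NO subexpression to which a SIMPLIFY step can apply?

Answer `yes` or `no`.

Answer: yes

Derivation:
Expression: ((((b*b)*(b*z))+(2*z))*(((z*9)*(5*x))+((y+x)+(2+y))))
Scanning for simplifiable subexpressions (pre-order)...
  at root: ((((b*b)*(b*z))+(2*z))*(((z*9)*(5*x))+((y+x)+(2+y)))) (not simplifiable)
  at L: (((b*b)*(b*z))+(2*z)) (not simplifiable)
  at LL: ((b*b)*(b*z)) (not simplifiable)
  at LLL: (b*b) (not simplifiable)
  at LLR: (b*z) (not simplifiable)
  at LR: (2*z) (not simplifiable)
  at R: (((z*9)*(5*x))+((y+x)+(2+y))) (not simplifiable)
  at RL: ((z*9)*(5*x)) (not simplifiable)
  at RLL: (z*9) (not simplifiable)
  at RLR: (5*x) (not simplifiable)
  at RR: ((y+x)+(2+y)) (not simplifiable)
  at RRL: (y+x) (not simplifiable)
  at RRR: (2+y) (not simplifiable)
Result: no simplifiable subexpression found -> normal form.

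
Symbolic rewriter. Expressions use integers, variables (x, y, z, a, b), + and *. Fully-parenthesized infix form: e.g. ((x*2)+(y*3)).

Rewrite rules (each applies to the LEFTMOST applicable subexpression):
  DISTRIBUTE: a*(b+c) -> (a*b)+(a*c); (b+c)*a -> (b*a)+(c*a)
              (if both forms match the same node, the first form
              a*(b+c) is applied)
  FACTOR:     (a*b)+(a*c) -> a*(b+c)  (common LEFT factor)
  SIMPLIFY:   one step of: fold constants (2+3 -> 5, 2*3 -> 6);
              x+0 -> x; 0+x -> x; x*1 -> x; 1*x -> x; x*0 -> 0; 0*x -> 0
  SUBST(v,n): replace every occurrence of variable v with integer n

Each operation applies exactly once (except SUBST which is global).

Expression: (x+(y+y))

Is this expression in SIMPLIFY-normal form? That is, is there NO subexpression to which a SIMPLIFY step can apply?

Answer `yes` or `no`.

Answer: yes

Derivation:
Expression: (x+(y+y))
Scanning for simplifiable subexpressions (pre-order)...
  at root: (x+(y+y)) (not simplifiable)
  at R: (y+y) (not simplifiable)
Result: no simplifiable subexpression found -> normal form.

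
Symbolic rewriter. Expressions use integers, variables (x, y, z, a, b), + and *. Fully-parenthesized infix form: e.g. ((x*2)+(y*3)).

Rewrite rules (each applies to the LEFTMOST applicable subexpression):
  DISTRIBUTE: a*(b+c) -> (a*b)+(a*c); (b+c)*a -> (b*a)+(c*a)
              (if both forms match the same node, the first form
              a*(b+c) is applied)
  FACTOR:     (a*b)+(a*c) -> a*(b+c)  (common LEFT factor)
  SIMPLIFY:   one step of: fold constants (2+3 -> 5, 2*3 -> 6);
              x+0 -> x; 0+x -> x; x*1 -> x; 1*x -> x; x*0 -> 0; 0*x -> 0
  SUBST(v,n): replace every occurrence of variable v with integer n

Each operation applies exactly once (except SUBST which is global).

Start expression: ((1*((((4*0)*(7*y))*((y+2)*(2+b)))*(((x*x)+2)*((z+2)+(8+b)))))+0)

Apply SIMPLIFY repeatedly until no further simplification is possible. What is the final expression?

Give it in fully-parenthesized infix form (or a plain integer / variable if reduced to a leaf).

Answer: 0

Derivation:
Start: ((1*((((4*0)*(7*y))*((y+2)*(2+b)))*(((x*x)+2)*((z+2)+(8+b)))))+0)
Step 1: at root: ((1*((((4*0)*(7*y))*((y+2)*(2+b)))*(((x*x)+2)*((z+2)+(8+b)))))+0) -> (1*((((4*0)*(7*y))*((y+2)*(2+b)))*(((x*x)+2)*((z+2)+(8+b))))); overall: ((1*((((4*0)*(7*y))*((y+2)*(2+b)))*(((x*x)+2)*((z+2)+(8+b)))))+0) -> (1*((((4*0)*(7*y))*((y+2)*(2+b)))*(((x*x)+2)*((z+2)+(8+b)))))
Step 2: at root: (1*((((4*0)*(7*y))*((y+2)*(2+b)))*(((x*x)+2)*((z+2)+(8+b))))) -> ((((4*0)*(7*y))*((y+2)*(2+b)))*(((x*x)+2)*((z+2)+(8+b)))); overall: (1*((((4*0)*(7*y))*((y+2)*(2+b)))*(((x*x)+2)*((z+2)+(8+b))))) -> ((((4*0)*(7*y))*((y+2)*(2+b)))*(((x*x)+2)*((z+2)+(8+b))))
Step 3: at LLL: (4*0) -> 0; overall: ((((4*0)*(7*y))*((y+2)*(2+b)))*(((x*x)+2)*((z+2)+(8+b)))) -> (((0*(7*y))*((y+2)*(2+b)))*(((x*x)+2)*((z+2)+(8+b))))
Step 4: at LL: (0*(7*y)) -> 0; overall: (((0*(7*y))*((y+2)*(2+b)))*(((x*x)+2)*((z+2)+(8+b)))) -> ((0*((y+2)*(2+b)))*(((x*x)+2)*((z+2)+(8+b))))
Step 5: at L: (0*((y+2)*(2+b))) -> 0; overall: ((0*((y+2)*(2+b)))*(((x*x)+2)*((z+2)+(8+b)))) -> (0*(((x*x)+2)*((z+2)+(8+b))))
Step 6: at root: (0*(((x*x)+2)*((z+2)+(8+b)))) -> 0; overall: (0*(((x*x)+2)*((z+2)+(8+b)))) -> 0
Fixed point: 0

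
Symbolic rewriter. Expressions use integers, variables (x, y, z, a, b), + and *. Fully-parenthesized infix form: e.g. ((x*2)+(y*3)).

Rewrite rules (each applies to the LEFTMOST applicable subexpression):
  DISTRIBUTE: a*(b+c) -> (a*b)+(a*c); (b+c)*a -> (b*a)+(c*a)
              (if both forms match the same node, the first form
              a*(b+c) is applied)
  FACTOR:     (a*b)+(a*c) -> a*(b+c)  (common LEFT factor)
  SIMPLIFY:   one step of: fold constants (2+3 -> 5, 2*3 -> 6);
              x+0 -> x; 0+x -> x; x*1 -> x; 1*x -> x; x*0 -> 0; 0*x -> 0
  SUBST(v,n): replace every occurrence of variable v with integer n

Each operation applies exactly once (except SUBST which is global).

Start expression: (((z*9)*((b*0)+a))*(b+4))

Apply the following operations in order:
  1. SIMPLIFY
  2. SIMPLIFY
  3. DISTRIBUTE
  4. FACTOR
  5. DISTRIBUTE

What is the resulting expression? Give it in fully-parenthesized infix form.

Start: (((z*9)*((b*0)+a))*(b+4))
Apply SIMPLIFY at LRL (target: (b*0)): (((z*9)*((b*0)+a))*(b+4)) -> (((z*9)*(0+a))*(b+4))
Apply SIMPLIFY at LR (target: (0+a)): (((z*9)*(0+a))*(b+4)) -> (((z*9)*a)*(b+4))
Apply DISTRIBUTE at root (target: (((z*9)*a)*(b+4))): (((z*9)*a)*(b+4)) -> ((((z*9)*a)*b)+(((z*9)*a)*4))
Apply FACTOR at root (target: ((((z*9)*a)*b)+(((z*9)*a)*4))): ((((z*9)*a)*b)+(((z*9)*a)*4)) -> (((z*9)*a)*(b+4))
Apply DISTRIBUTE at root (target: (((z*9)*a)*(b+4))): (((z*9)*a)*(b+4)) -> ((((z*9)*a)*b)+(((z*9)*a)*4))

Answer: ((((z*9)*a)*b)+(((z*9)*a)*4))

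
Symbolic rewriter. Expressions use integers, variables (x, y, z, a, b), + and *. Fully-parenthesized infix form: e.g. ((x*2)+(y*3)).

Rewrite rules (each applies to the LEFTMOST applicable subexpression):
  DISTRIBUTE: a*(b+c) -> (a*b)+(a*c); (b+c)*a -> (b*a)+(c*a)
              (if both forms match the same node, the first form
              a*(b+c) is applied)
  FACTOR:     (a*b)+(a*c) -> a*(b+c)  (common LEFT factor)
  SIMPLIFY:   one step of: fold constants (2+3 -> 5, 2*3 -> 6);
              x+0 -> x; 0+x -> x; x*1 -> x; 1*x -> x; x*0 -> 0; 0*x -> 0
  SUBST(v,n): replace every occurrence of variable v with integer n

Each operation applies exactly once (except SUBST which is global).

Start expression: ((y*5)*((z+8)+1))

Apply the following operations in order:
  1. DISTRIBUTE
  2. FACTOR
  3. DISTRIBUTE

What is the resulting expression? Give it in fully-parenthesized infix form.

Answer: (((y*5)*(z+8))+((y*5)*1))

Derivation:
Start: ((y*5)*((z+8)+1))
Apply DISTRIBUTE at root (target: ((y*5)*((z+8)+1))): ((y*5)*((z+8)+1)) -> (((y*5)*(z+8))+((y*5)*1))
Apply FACTOR at root (target: (((y*5)*(z+8))+((y*5)*1))): (((y*5)*(z+8))+((y*5)*1)) -> ((y*5)*((z+8)+1))
Apply DISTRIBUTE at root (target: ((y*5)*((z+8)+1))): ((y*5)*((z+8)+1)) -> (((y*5)*(z+8))+((y*5)*1))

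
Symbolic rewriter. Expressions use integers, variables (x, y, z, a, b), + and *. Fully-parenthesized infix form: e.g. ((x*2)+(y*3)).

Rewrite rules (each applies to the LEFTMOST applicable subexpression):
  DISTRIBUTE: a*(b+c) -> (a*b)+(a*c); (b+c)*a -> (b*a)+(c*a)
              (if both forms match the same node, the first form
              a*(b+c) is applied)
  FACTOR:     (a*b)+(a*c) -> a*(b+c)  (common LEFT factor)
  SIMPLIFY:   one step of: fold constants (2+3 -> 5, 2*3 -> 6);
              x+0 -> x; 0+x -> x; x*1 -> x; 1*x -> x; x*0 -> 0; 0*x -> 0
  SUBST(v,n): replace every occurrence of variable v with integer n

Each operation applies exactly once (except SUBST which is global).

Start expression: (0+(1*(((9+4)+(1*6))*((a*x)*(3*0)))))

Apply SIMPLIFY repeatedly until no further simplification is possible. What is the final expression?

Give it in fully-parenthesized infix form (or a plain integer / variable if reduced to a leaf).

Answer: 0

Derivation:
Start: (0+(1*(((9+4)+(1*6))*((a*x)*(3*0)))))
Step 1: at root: (0+(1*(((9+4)+(1*6))*((a*x)*(3*0))))) -> (1*(((9+4)+(1*6))*((a*x)*(3*0)))); overall: (0+(1*(((9+4)+(1*6))*((a*x)*(3*0))))) -> (1*(((9+4)+(1*6))*((a*x)*(3*0))))
Step 2: at root: (1*(((9+4)+(1*6))*((a*x)*(3*0)))) -> (((9+4)+(1*6))*((a*x)*(3*0))); overall: (1*(((9+4)+(1*6))*((a*x)*(3*0)))) -> (((9+4)+(1*6))*((a*x)*(3*0)))
Step 3: at LL: (9+4) -> 13; overall: (((9+4)+(1*6))*((a*x)*(3*0))) -> ((13+(1*6))*((a*x)*(3*0)))
Step 4: at LR: (1*6) -> 6; overall: ((13+(1*6))*((a*x)*(3*0))) -> ((13+6)*((a*x)*(3*0)))
Step 5: at L: (13+6) -> 19; overall: ((13+6)*((a*x)*(3*0))) -> (19*((a*x)*(3*0)))
Step 6: at RR: (3*0) -> 0; overall: (19*((a*x)*(3*0))) -> (19*((a*x)*0))
Step 7: at R: ((a*x)*0) -> 0; overall: (19*((a*x)*0)) -> (19*0)
Step 8: at root: (19*0) -> 0; overall: (19*0) -> 0
Fixed point: 0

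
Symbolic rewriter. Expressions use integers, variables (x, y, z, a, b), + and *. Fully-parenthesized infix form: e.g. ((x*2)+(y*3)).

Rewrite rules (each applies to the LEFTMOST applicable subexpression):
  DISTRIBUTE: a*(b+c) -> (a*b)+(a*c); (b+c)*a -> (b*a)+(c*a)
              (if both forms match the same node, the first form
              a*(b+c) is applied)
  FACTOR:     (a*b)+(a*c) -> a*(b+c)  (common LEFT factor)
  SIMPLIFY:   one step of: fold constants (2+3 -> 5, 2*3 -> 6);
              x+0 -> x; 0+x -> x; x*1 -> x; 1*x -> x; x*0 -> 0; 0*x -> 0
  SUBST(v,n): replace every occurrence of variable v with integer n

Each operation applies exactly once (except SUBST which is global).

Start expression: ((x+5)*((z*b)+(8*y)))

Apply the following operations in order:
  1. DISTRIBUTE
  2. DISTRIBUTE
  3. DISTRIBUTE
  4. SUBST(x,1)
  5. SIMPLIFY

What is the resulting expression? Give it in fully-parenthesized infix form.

Start: ((x+5)*((z*b)+(8*y)))
Apply DISTRIBUTE at root (target: ((x+5)*((z*b)+(8*y)))): ((x+5)*((z*b)+(8*y))) -> (((x+5)*(z*b))+((x+5)*(8*y)))
Apply DISTRIBUTE at L (target: ((x+5)*(z*b))): (((x+5)*(z*b))+((x+5)*(8*y))) -> (((x*(z*b))+(5*(z*b)))+((x+5)*(8*y)))
Apply DISTRIBUTE at R (target: ((x+5)*(8*y))): (((x*(z*b))+(5*(z*b)))+((x+5)*(8*y))) -> (((x*(z*b))+(5*(z*b)))+((x*(8*y))+(5*(8*y))))
Apply SUBST(x,1): (((x*(z*b))+(5*(z*b)))+((x*(8*y))+(5*(8*y)))) -> (((1*(z*b))+(5*(z*b)))+((1*(8*y))+(5*(8*y))))
Apply SIMPLIFY at LL (target: (1*(z*b))): (((1*(z*b))+(5*(z*b)))+((1*(8*y))+(5*(8*y)))) -> (((z*b)+(5*(z*b)))+((1*(8*y))+(5*(8*y))))

Answer: (((z*b)+(5*(z*b)))+((1*(8*y))+(5*(8*y))))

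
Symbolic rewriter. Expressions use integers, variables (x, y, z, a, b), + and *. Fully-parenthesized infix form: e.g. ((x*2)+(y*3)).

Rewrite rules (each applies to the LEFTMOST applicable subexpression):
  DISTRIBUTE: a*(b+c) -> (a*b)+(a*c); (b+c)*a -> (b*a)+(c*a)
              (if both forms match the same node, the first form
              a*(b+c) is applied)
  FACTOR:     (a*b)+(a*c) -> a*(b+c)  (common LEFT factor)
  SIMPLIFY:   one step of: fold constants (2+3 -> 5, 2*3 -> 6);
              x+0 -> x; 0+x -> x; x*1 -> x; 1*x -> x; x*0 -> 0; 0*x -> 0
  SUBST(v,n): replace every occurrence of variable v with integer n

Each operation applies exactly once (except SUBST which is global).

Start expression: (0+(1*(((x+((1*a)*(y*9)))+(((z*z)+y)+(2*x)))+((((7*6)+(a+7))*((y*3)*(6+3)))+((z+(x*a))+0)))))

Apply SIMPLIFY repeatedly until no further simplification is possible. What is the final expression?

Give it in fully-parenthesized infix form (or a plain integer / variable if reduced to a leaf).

Start: (0+(1*(((x+((1*a)*(y*9)))+(((z*z)+y)+(2*x)))+((((7*6)+(a+7))*((y*3)*(6+3)))+((z+(x*a))+0)))))
Step 1: at root: (0+(1*(((x+((1*a)*(y*9)))+(((z*z)+y)+(2*x)))+((((7*6)+(a+7))*((y*3)*(6+3)))+((z+(x*a))+0))))) -> (1*(((x+((1*a)*(y*9)))+(((z*z)+y)+(2*x)))+((((7*6)+(a+7))*((y*3)*(6+3)))+((z+(x*a))+0)))); overall: (0+(1*(((x+((1*a)*(y*9)))+(((z*z)+y)+(2*x)))+((((7*6)+(a+7))*((y*3)*(6+3)))+((z+(x*a))+0))))) -> (1*(((x+((1*a)*(y*9)))+(((z*z)+y)+(2*x)))+((((7*6)+(a+7))*((y*3)*(6+3)))+((z+(x*a))+0))))
Step 2: at root: (1*(((x+((1*a)*(y*9)))+(((z*z)+y)+(2*x)))+((((7*6)+(a+7))*((y*3)*(6+3)))+((z+(x*a))+0)))) -> (((x+((1*a)*(y*9)))+(((z*z)+y)+(2*x)))+((((7*6)+(a+7))*((y*3)*(6+3)))+((z+(x*a))+0))); overall: (1*(((x+((1*a)*(y*9)))+(((z*z)+y)+(2*x)))+((((7*6)+(a+7))*((y*3)*(6+3)))+((z+(x*a))+0)))) -> (((x+((1*a)*(y*9)))+(((z*z)+y)+(2*x)))+((((7*6)+(a+7))*((y*3)*(6+3)))+((z+(x*a))+0)))
Step 3: at LLRL: (1*a) -> a; overall: (((x+((1*a)*(y*9)))+(((z*z)+y)+(2*x)))+((((7*6)+(a+7))*((y*3)*(6+3)))+((z+(x*a))+0))) -> (((x+(a*(y*9)))+(((z*z)+y)+(2*x)))+((((7*6)+(a+7))*((y*3)*(6+3)))+((z+(x*a))+0)))
Step 4: at RLLL: (7*6) -> 42; overall: (((x+(a*(y*9)))+(((z*z)+y)+(2*x)))+((((7*6)+(a+7))*((y*3)*(6+3)))+((z+(x*a))+0))) -> (((x+(a*(y*9)))+(((z*z)+y)+(2*x)))+(((42+(a+7))*((y*3)*(6+3)))+((z+(x*a))+0)))
Step 5: at RLRR: (6+3) -> 9; overall: (((x+(a*(y*9)))+(((z*z)+y)+(2*x)))+(((42+(a+7))*((y*3)*(6+3)))+((z+(x*a))+0))) -> (((x+(a*(y*9)))+(((z*z)+y)+(2*x)))+(((42+(a+7))*((y*3)*9))+((z+(x*a))+0)))
Step 6: at RR: ((z+(x*a))+0) -> (z+(x*a)); overall: (((x+(a*(y*9)))+(((z*z)+y)+(2*x)))+(((42+(a+7))*((y*3)*9))+((z+(x*a))+0))) -> (((x+(a*(y*9)))+(((z*z)+y)+(2*x)))+(((42+(a+7))*((y*3)*9))+(z+(x*a))))
Fixed point: (((x+(a*(y*9)))+(((z*z)+y)+(2*x)))+(((42+(a+7))*((y*3)*9))+(z+(x*a))))

Answer: (((x+(a*(y*9)))+(((z*z)+y)+(2*x)))+(((42+(a+7))*((y*3)*9))+(z+(x*a))))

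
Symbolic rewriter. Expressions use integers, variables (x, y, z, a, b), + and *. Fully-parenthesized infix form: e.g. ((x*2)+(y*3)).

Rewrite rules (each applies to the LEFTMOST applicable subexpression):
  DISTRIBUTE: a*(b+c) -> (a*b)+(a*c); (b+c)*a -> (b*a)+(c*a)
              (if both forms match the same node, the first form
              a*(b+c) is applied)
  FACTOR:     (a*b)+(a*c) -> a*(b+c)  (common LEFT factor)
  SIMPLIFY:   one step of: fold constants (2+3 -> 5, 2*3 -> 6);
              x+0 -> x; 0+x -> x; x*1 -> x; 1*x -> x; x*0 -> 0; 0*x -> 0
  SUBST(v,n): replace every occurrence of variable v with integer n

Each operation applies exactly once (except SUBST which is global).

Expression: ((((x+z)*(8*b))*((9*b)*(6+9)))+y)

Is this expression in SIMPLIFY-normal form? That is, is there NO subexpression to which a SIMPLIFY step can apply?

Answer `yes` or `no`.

Answer: no

Derivation:
Expression: ((((x+z)*(8*b))*((9*b)*(6+9)))+y)
Scanning for simplifiable subexpressions (pre-order)...
  at root: ((((x+z)*(8*b))*((9*b)*(6+9)))+y) (not simplifiable)
  at L: (((x+z)*(8*b))*((9*b)*(6+9))) (not simplifiable)
  at LL: ((x+z)*(8*b)) (not simplifiable)
  at LLL: (x+z) (not simplifiable)
  at LLR: (8*b) (not simplifiable)
  at LR: ((9*b)*(6+9)) (not simplifiable)
  at LRL: (9*b) (not simplifiable)
  at LRR: (6+9) (SIMPLIFIABLE)
Found simplifiable subexpr at path LRR: (6+9)
One SIMPLIFY step would give: ((((x+z)*(8*b))*((9*b)*15))+y)
-> NOT in normal form.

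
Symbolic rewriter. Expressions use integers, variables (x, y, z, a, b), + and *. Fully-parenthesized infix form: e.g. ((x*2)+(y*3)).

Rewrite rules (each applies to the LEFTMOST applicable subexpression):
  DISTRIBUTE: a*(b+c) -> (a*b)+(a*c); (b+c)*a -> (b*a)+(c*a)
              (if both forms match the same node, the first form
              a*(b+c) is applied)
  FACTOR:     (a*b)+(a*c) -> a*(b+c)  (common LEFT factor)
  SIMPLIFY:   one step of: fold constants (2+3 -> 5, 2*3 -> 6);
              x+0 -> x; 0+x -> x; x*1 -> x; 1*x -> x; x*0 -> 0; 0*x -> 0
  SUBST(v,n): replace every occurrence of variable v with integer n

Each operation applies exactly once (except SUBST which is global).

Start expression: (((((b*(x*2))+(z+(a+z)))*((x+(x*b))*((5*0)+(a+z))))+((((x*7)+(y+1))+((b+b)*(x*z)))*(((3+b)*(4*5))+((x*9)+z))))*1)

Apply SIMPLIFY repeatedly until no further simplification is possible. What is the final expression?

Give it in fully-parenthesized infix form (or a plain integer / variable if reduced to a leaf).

Start: (((((b*(x*2))+(z+(a+z)))*((x+(x*b))*((5*0)+(a+z))))+((((x*7)+(y+1))+((b+b)*(x*z)))*(((3+b)*(4*5))+((x*9)+z))))*1)
Step 1: at root: (((((b*(x*2))+(z+(a+z)))*((x+(x*b))*((5*0)+(a+z))))+((((x*7)+(y+1))+((b+b)*(x*z)))*(((3+b)*(4*5))+((x*9)+z))))*1) -> ((((b*(x*2))+(z+(a+z)))*((x+(x*b))*((5*0)+(a+z))))+((((x*7)+(y+1))+((b+b)*(x*z)))*(((3+b)*(4*5))+((x*9)+z)))); overall: (((((b*(x*2))+(z+(a+z)))*((x+(x*b))*((5*0)+(a+z))))+((((x*7)+(y+1))+((b+b)*(x*z)))*(((3+b)*(4*5))+((x*9)+z))))*1) -> ((((b*(x*2))+(z+(a+z)))*((x+(x*b))*((5*0)+(a+z))))+((((x*7)+(y+1))+((b+b)*(x*z)))*(((3+b)*(4*5))+((x*9)+z))))
Step 2: at LRRL: (5*0) -> 0; overall: ((((b*(x*2))+(z+(a+z)))*((x+(x*b))*((5*0)+(a+z))))+((((x*7)+(y+1))+((b+b)*(x*z)))*(((3+b)*(4*5))+((x*9)+z)))) -> ((((b*(x*2))+(z+(a+z)))*((x+(x*b))*(0+(a+z))))+((((x*7)+(y+1))+((b+b)*(x*z)))*(((3+b)*(4*5))+((x*9)+z))))
Step 3: at LRR: (0+(a+z)) -> (a+z); overall: ((((b*(x*2))+(z+(a+z)))*((x+(x*b))*(0+(a+z))))+((((x*7)+(y+1))+((b+b)*(x*z)))*(((3+b)*(4*5))+((x*9)+z)))) -> ((((b*(x*2))+(z+(a+z)))*((x+(x*b))*(a+z)))+((((x*7)+(y+1))+((b+b)*(x*z)))*(((3+b)*(4*5))+((x*9)+z))))
Step 4: at RRLR: (4*5) -> 20; overall: ((((b*(x*2))+(z+(a+z)))*((x+(x*b))*(a+z)))+((((x*7)+(y+1))+((b+b)*(x*z)))*(((3+b)*(4*5))+((x*9)+z)))) -> ((((b*(x*2))+(z+(a+z)))*((x+(x*b))*(a+z)))+((((x*7)+(y+1))+((b+b)*(x*z)))*(((3+b)*20)+((x*9)+z))))
Fixed point: ((((b*(x*2))+(z+(a+z)))*((x+(x*b))*(a+z)))+((((x*7)+(y+1))+((b+b)*(x*z)))*(((3+b)*20)+((x*9)+z))))

Answer: ((((b*(x*2))+(z+(a+z)))*((x+(x*b))*(a+z)))+((((x*7)+(y+1))+((b+b)*(x*z)))*(((3+b)*20)+((x*9)+z))))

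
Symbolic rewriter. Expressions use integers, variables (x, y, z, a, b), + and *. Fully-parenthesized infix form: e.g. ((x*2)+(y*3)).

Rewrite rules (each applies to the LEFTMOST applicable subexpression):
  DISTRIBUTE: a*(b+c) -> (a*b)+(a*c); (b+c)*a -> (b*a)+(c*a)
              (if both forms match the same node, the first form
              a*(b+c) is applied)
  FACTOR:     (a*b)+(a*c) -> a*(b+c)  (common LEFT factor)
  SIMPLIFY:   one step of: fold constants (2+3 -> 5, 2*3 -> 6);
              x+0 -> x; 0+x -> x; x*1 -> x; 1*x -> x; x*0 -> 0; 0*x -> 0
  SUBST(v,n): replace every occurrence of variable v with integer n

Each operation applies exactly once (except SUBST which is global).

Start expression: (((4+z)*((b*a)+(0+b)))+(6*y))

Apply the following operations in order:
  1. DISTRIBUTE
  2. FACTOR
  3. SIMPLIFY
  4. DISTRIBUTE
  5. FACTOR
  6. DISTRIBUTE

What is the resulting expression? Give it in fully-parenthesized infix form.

Start: (((4+z)*((b*a)+(0+b)))+(6*y))
Apply DISTRIBUTE at L (target: ((4+z)*((b*a)+(0+b)))): (((4+z)*((b*a)+(0+b)))+(6*y)) -> ((((4+z)*(b*a))+((4+z)*(0+b)))+(6*y))
Apply FACTOR at L (target: (((4+z)*(b*a))+((4+z)*(0+b)))): ((((4+z)*(b*a))+((4+z)*(0+b)))+(6*y)) -> (((4+z)*((b*a)+(0+b)))+(6*y))
Apply SIMPLIFY at LRR (target: (0+b)): (((4+z)*((b*a)+(0+b)))+(6*y)) -> (((4+z)*((b*a)+b))+(6*y))
Apply DISTRIBUTE at L (target: ((4+z)*((b*a)+b))): (((4+z)*((b*a)+b))+(6*y)) -> ((((4+z)*(b*a))+((4+z)*b))+(6*y))
Apply FACTOR at L (target: (((4+z)*(b*a))+((4+z)*b))): ((((4+z)*(b*a))+((4+z)*b))+(6*y)) -> (((4+z)*((b*a)+b))+(6*y))
Apply DISTRIBUTE at L (target: ((4+z)*((b*a)+b))): (((4+z)*((b*a)+b))+(6*y)) -> ((((4+z)*(b*a))+((4+z)*b))+(6*y))

Answer: ((((4+z)*(b*a))+((4+z)*b))+(6*y))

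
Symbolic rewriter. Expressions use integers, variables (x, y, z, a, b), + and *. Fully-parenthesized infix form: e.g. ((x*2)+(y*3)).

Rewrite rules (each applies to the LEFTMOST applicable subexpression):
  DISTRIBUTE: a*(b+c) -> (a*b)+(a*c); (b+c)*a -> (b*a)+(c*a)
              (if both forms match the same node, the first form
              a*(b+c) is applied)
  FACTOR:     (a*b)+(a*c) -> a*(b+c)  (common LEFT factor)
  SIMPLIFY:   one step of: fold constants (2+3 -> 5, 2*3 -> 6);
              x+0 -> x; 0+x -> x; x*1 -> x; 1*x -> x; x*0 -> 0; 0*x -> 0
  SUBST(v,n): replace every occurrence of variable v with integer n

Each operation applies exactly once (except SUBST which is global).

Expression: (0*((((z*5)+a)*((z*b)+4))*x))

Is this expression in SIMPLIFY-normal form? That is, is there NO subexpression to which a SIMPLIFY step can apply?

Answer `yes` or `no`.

Answer: no

Derivation:
Expression: (0*((((z*5)+a)*((z*b)+4))*x))
Scanning for simplifiable subexpressions (pre-order)...
  at root: (0*((((z*5)+a)*((z*b)+4))*x)) (SIMPLIFIABLE)
  at R: ((((z*5)+a)*((z*b)+4))*x) (not simplifiable)
  at RL: (((z*5)+a)*((z*b)+4)) (not simplifiable)
  at RLL: ((z*5)+a) (not simplifiable)
  at RLLL: (z*5) (not simplifiable)
  at RLR: ((z*b)+4) (not simplifiable)
  at RLRL: (z*b) (not simplifiable)
Found simplifiable subexpr at path root: (0*((((z*5)+a)*((z*b)+4))*x))
One SIMPLIFY step would give: 0
-> NOT in normal form.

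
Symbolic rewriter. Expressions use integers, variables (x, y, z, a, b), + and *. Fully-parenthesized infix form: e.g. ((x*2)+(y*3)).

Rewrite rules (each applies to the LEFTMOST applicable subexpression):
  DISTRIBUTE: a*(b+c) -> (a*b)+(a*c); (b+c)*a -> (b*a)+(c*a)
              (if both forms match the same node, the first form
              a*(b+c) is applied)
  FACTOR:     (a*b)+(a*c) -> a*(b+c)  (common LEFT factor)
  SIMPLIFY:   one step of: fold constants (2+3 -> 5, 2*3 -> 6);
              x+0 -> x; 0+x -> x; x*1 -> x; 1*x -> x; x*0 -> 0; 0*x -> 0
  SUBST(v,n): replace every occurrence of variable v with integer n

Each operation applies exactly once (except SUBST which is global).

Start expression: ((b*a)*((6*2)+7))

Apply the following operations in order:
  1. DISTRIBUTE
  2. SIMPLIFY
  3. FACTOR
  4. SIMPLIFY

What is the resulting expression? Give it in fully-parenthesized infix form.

Answer: ((b*a)*19)

Derivation:
Start: ((b*a)*((6*2)+7))
Apply DISTRIBUTE at root (target: ((b*a)*((6*2)+7))): ((b*a)*((6*2)+7)) -> (((b*a)*(6*2))+((b*a)*7))
Apply SIMPLIFY at LR (target: (6*2)): (((b*a)*(6*2))+((b*a)*7)) -> (((b*a)*12)+((b*a)*7))
Apply FACTOR at root (target: (((b*a)*12)+((b*a)*7))): (((b*a)*12)+((b*a)*7)) -> ((b*a)*(12+7))
Apply SIMPLIFY at R (target: (12+7)): ((b*a)*(12+7)) -> ((b*a)*19)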